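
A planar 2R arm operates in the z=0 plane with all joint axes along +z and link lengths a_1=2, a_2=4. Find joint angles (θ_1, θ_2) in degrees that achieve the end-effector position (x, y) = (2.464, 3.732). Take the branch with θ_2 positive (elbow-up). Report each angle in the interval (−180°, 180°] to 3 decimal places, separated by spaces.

-6.872 90.003

cos θ_2 = (19.9991−2²−4²)/(2·2·4) = -0.0001; θ_2 = 90.0032° (elbow-up)
β = atan2(3.7320,2.4640) = 56.5658°; ψ = atan2(4.0000,1.9998) = 63.4375°
θ_1 = β − ψ = -6.8717°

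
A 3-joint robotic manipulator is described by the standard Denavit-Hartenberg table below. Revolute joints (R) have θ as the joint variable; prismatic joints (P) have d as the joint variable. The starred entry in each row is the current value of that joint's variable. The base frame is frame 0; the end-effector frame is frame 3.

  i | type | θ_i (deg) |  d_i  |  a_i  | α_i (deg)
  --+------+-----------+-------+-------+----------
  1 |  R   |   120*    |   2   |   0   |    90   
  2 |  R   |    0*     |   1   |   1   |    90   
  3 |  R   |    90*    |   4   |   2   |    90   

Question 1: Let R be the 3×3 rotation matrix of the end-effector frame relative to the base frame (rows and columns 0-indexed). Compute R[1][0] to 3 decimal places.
0.500

End-effector x-axis (col 0 of R) = (0.8660,0.5000,0.0000)
R[1][0] = 0.5000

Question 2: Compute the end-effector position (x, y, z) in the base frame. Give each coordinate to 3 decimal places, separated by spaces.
after link 1: o_1 = (0.0000, 0.0000, 2.0000)
after link 2: o_2 = (0.3660, 1.3660, 2.0000)
after link 3: o_3 = (2.0981, 2.3660, -2.0000)

2.098 2.366 -2.000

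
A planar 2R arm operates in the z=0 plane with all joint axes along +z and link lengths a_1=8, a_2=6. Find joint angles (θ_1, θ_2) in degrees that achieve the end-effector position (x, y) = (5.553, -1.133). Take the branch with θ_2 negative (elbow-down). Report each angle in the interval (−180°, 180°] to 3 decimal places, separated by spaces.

36.939 -134.999

cos θ_2 = (32.1195−8²−6²)/(2·8·6) = -0.7071; θ_2 = -134.9985° (elbow-down)
β = atan2(-1.1330,5.5530) = -11.5320°; ψ = atan2(-4.2427,3.7575) = -48.4712°
θ_1 = β − ψ = 36.9392°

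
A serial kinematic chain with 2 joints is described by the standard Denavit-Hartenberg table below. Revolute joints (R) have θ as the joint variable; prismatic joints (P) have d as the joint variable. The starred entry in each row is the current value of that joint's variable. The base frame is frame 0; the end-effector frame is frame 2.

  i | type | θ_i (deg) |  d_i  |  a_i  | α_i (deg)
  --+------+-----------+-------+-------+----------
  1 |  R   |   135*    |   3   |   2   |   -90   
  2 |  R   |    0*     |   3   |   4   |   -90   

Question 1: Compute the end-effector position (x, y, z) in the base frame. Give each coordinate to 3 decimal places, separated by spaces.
after link 1: o_1 = (-1.4142, 1.4142, 3.0000)
after link 2: o_2 = (-6.3640, 2.1213, 3.0000)

-6.364 2.121 3.000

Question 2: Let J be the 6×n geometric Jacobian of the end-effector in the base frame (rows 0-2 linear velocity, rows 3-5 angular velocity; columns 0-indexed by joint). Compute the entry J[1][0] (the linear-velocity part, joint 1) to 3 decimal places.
-6.364

axis z_0 = ẑ; lever o_n−o_0 = (-6.3640,2.1213,3.0000)
cross product → J_v[:, 0] = (-2.1213,-6.3640,0.0000)
J_ω[:, 0] = z_0
entry J[1][0] = -6.3640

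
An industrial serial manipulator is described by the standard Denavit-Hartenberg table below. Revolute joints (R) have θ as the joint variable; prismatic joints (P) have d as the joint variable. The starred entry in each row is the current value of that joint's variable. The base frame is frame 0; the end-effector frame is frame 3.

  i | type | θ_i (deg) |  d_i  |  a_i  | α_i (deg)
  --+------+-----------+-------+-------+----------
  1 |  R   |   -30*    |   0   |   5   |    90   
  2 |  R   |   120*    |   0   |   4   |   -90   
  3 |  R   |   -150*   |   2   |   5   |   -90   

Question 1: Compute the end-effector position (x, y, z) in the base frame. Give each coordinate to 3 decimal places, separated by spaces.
after link 1: o_1 = (4.3301, -2.5000, 0.0000)
after link 2: o_2 = (2.5981, -1.5000, 3.4641)
after link 3: o_3 = (1.7231, -3.8816, -1.2859)

1.723 -3.882 -1.286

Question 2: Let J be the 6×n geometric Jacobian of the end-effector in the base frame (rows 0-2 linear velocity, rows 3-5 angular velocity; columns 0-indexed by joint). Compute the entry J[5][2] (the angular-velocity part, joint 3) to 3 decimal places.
-0.500

axis z_2 = (-0.7500,0.4330,-0.5000); lever o_n−o_2 = (-0.8750,-2.3816,-4.7500)
cross product → J_v[:, 2] = (-3.2476,-3.1250,2.1651)
J_ω[:, 2] = z_2
entry J[5][2] = -0.5000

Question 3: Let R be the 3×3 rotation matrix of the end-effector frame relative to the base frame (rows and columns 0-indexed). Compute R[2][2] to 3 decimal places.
End-effector z-axis (col 2 of R) = (-0.6495,-0.6250,0.4330)
R[2][2] = 0.4330

0.433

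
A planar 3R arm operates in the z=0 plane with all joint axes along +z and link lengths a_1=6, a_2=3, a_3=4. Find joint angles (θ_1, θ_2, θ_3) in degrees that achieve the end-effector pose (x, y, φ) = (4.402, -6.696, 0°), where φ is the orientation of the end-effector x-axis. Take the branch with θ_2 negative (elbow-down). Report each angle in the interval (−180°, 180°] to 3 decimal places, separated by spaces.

wrist centre = target − a_3·(cos φ, sin φ) = (0.4020, -6.6960)
cos θ_2 = (44.9980−6²−3²)/(2·6·3) = -0.0001; θ_2 = -90.0032° (elbow-down)
β = atan2(-6.6960,0.4020) = -86.5643°; ψ = atan2(-3.0000,5.9998) = -26.5657°
θ_1 = β − ψ = -59.9986°
θ_3 = φ − θ_1 − θ_2 = 150.0018° (wrapped to (-180°,180°])

-59.999 -90.003 150.002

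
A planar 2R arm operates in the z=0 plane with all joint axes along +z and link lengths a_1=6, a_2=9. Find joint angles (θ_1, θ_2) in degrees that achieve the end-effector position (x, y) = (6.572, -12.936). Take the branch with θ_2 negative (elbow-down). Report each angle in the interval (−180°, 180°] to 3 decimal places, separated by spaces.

-45.000 -29.999

cos θ_2 = (210.5313−6²−9²)/(2·6·9) = 0.8660; θ_2 = -29.9994° (elbow-down)
β = atan2(-12.9360,6.5720) = -63.0676°; ψ = atan2(-4.4999,13.7943) = -18.0672°
θ_1 = β − ψ = -45.0004°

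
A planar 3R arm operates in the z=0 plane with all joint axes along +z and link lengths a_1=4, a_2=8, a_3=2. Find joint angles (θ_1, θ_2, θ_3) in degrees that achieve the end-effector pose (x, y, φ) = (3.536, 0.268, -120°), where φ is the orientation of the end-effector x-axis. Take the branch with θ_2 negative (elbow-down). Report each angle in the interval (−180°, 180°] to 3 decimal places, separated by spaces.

wrist centre = target − a_3·(cos φ, sin φ) = (4.5360, 2.0001)
cos θ_2 = (24.5755−4²−8²)/(2·4·8) = -0.8660; θ_2 = -149.9980° (elbow-down)
β = atan2(2.0001,4.5360) = 23.7940°; ψ = atan2(-4.0002,-2.9281) = -126.2030°
θ_1 = β − ψ = 149.9971°
θ_3 = φ − θ_1 − θ_2 = -119.9991° (wrapped to (-180°,180°])

149.997 -149.998 -119.999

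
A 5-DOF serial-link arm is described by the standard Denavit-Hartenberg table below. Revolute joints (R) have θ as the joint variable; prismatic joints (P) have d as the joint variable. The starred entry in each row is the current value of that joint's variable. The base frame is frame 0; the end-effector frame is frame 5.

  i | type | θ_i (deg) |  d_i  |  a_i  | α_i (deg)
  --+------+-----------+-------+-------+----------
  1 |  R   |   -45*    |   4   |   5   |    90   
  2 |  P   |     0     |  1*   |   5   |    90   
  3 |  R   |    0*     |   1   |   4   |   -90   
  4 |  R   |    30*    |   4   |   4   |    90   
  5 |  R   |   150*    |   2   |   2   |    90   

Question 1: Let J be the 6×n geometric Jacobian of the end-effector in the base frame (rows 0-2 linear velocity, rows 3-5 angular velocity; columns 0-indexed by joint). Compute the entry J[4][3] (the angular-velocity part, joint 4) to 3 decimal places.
-0.707

axis z_3 = (-0.7071,-0.7071,0.0000); lever o_n−o_3 = (-1.4396,-5.6315,-0.5981)
cross product → J_v[:, 3] = (0.4229,-0.4229,2.9641)
J_ω[:, 3] = z_3
entry J[4][3] = -0.7071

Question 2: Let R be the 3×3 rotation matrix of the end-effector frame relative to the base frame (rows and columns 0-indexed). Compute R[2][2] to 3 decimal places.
End-effector z-axis (col 2 of R) = (-0.3062,-0.9186,0.2500)
R[2][2] = 0.2500

0.250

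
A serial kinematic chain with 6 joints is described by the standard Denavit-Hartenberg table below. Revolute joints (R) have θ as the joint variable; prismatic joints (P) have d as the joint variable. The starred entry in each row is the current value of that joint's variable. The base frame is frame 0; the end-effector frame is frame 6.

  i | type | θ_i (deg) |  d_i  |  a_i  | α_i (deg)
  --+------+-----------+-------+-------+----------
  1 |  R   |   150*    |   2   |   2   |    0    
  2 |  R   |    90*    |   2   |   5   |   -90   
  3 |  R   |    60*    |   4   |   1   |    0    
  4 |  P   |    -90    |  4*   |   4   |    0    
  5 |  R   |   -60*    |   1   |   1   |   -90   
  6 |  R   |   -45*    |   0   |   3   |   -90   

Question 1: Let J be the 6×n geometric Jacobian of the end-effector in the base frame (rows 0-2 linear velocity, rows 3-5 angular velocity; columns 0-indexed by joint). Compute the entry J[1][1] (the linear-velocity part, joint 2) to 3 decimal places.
axis z_1 = (0.0000,0.0000,1.0000); lever o_n−o_1 = (5.1493,-13.3238,6.2553)
cross product → J_v[:, 1] = (13.3238,5.1493,-0.0000)
J_ω[:, 1] = z_1
entry J[1][1] = 5.1493

5.149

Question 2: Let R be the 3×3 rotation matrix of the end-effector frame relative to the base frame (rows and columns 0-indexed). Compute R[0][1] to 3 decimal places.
End-effector y-axis (col 1 of R) = (0.5000,0.8660,0.0000)
R[0][1] = 0.5000

0.500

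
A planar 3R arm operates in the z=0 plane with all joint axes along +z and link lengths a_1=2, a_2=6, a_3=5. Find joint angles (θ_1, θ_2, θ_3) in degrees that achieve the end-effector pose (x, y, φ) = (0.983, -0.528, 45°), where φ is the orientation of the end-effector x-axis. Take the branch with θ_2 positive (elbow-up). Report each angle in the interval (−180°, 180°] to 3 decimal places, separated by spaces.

wrist centre = target − a_3·(cos φ, sin φ) = (-2.5525, -4.0635)
cos θ_2 = (23.0277−2²−6²)/(2·2·6) = -0.7072; θ_2 = 135.0057° (elbow-up)
β = atan2(-4.0635,-2.5525) = -122.1352°; ψ = atan2(4.2422,-2.2431) = 117.8676°
θ_1 = β − ψ = -240.0028°
θ_3 = φ − θ_1 − θ_2 = 149.9971° (wrapped to (-180°,180°])

119.997 135.006 149.997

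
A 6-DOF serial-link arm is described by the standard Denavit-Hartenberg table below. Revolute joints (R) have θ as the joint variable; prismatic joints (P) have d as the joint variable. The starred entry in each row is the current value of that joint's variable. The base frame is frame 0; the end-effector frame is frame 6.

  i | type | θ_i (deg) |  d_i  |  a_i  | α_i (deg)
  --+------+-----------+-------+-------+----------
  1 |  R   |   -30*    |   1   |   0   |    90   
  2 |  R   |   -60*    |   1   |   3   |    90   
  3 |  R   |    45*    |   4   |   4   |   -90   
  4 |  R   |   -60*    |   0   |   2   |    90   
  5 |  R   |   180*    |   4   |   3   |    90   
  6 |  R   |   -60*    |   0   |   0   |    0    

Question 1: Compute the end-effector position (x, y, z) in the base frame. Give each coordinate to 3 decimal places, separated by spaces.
after link 1: o_1 = (0.0000, 0.0000, 1.0000)
after link 2: o_2 = (0.7990, -1.6160, -1.5981)
after link 3: o_3 = (-2.3904, -3.0406, -6.0476)
after link 4: o_4 = (-3.7368, -3.0797, -7.5260)
after link 5: o_5 = (-3.0531, 0.5787, -4.1870)
after link 6: o_6 = (-3.0531, 0.5787, -4.1870)

-3.053 0.579 -4.187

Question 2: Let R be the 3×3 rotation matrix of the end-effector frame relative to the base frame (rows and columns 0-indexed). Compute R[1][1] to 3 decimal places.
0.467

End-effector y-axis (col 1 of R) = (0.4160,0.4669,0.7803)
R[1][1] = 0.4669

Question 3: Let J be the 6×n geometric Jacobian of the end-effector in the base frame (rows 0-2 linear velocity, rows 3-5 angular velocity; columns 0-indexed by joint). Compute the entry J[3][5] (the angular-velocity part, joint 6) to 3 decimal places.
-0.660

axis z_5 = (-0.6597,-0.4356,0.6124); lever o_n−o_5 = (0.0000,0.0000,0.0000)
cross product → J_v[:, 5] = (-0.0000,0.0000,0.0000)
J_ω[:, 5] = z_5
entry J[3][5] = -0.6597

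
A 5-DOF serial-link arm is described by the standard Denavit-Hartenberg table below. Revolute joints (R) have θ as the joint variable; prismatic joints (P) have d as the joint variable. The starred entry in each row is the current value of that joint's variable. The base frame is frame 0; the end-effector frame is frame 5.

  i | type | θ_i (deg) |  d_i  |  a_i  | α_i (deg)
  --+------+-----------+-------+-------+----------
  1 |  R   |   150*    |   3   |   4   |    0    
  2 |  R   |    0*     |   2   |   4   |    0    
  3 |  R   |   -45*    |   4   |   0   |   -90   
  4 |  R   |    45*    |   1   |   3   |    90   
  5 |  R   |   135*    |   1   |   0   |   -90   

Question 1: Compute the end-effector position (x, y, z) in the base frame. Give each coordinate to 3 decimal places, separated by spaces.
after link 1: o_1 = (-3.4641, 2.0000, 3.0000)
after link 2: o_2 = (-6.9282, 4.0000, 5.0000)
after link 3: o_3 = (-6.9282, 4.0000, 9.0000)
after link 4: o_4 = (-8.4432, 5.7902, 6.8787)
after link 5: o_5 = (-8.6262, 6.4732, 7.5858)

-8.626 6.473 7.586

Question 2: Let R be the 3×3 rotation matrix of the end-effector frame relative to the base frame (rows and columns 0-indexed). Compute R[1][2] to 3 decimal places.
-0.300

End-effector z-axis (col 2 of R) = (0.8124,-0.3000,0.5000)
R[1][2] = -0.3000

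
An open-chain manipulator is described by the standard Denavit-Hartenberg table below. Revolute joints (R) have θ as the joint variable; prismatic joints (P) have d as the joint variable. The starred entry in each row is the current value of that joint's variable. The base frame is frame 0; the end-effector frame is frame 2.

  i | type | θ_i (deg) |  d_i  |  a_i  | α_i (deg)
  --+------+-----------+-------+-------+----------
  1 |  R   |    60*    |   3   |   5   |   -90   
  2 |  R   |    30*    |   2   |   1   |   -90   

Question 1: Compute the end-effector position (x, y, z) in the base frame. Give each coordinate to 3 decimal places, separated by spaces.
after link 1: o_1 = (2.5000, 4.3301, 3.0000)
after link 2: o_2 = (1.2010, 6.0801, 2.5000)

1.201 6.080 2.500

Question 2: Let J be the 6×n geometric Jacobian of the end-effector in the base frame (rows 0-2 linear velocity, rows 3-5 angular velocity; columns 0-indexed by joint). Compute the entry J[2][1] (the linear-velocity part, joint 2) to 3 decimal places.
axis z_1 = (-0.8660,0.5000,0.0000); lever o_n−o_1 = (-1.2990,1.7500,-0.5000)
cross product → J_v[:, 1] = (-0.2500,-0.4330,-0.8660)
J_ω[:, 1] = z_1
entry J[2][1] = -0.8660

-0.866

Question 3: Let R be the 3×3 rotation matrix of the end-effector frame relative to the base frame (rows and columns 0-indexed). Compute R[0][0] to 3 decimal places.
0.433

End-effector x-axis (col 0 of R) = (0.4330,0.7500,-0.5000)
R[0][0] = 0.4330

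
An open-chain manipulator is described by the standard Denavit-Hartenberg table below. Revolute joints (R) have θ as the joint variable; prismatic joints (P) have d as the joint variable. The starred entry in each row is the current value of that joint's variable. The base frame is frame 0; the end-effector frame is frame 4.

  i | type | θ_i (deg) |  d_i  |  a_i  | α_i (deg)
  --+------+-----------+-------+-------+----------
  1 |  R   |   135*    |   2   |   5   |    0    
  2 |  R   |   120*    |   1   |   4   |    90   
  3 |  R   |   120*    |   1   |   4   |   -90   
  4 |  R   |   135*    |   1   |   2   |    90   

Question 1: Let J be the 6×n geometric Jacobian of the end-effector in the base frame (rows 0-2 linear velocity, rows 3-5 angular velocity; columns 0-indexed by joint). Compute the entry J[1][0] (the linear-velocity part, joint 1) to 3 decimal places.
-3.612

axis z_0 = ẑ; lever o_n−o_0 = (-3.6119,1.6500,4.7394)
cross product → J_v[:, 0] = (-1.6500,-3.6119,0.0000)
J_ω[:, 0] = z_0
entry J[1][0] = -3.6119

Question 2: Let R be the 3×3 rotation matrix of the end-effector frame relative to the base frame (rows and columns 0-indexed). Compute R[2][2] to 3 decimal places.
End-effector z-axis (col 2 of R) = (0.7745,0.1585,0.6124)
R[2][2] = 0.6124

0.612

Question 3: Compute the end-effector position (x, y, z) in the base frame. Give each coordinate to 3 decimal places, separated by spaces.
after link 1: o_1 = (-3.5355, 3.5355, 2.0000)
after link 2: o_2 = (-4.5708, -0.3282, 3.0000)
after link 3: o_3 = (-5.0191, 1.8625, 6.4641)
after link 4: o_4 = (-3.6119, 1.6500, 4.7394)

-3.612 1.650 4.739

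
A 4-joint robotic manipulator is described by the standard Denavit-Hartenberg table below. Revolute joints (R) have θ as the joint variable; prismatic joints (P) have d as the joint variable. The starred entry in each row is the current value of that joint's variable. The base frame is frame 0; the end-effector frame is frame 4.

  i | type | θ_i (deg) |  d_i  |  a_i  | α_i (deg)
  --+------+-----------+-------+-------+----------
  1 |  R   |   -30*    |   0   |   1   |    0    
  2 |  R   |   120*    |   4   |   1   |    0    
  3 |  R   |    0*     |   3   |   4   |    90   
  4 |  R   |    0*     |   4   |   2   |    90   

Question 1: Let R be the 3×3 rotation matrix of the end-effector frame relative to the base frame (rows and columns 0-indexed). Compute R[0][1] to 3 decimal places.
End-effector y-axis (col 1 of R) = (1.0000,-0.0000,0.0000)
R[0][1] = 1.0000

1.000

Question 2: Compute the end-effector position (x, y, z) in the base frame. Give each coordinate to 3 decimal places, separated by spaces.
4.866 6.500 7.000

after link 1: o_1 = (0.8660, -0.5000, 0.0000)
after link 2: o_2 = (0.8660, 0.5000, 4.0000)
after link 3: o_3 = (0.8660, 4.5000, 7.0000)
after link 4: o_4 = (4.8660, 6.5000, 7.0000)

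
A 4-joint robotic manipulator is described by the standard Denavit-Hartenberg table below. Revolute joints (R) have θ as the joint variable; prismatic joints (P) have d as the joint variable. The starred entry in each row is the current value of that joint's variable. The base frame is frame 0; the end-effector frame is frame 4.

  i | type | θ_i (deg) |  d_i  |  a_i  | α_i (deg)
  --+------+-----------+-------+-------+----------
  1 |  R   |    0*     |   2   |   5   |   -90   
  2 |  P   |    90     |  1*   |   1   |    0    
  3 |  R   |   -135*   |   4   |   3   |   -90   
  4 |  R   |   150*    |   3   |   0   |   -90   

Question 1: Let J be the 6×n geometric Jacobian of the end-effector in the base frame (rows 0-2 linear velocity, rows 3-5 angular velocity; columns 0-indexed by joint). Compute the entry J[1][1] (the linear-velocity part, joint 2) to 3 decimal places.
1.000

prismatic axis z_1 = (0.0000,1.0000,0.0000)
J_v[:, 1] = z_1; J_ω[:, 1] = (0,0,0)
entry J[1][1] = 1.0000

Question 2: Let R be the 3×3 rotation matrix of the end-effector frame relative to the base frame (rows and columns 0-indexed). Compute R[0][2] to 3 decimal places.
-0.354

End-effector z-axis (col 2 of R) = (-0.3536,0.8660,-0.3536)
R[0][2] = -0.3536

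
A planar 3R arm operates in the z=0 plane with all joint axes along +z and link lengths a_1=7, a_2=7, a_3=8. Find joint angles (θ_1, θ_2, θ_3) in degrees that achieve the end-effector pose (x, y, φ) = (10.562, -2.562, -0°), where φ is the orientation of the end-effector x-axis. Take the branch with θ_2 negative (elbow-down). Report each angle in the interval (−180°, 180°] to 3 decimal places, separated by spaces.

30.001 -150.002 120.001

wrist centre = target − a_3·(cos φ, sin φ) = (2.5620, -2.5620)
cos θ_2 = (13.1277−7²−7²)/(2·7·7) = -0.8660; θ_2 = -150.0021° (elbow-down)
β = atan2(-2.5620,2.5620) = -45.0000°; ψ = atan2(-3.4998,0.9377) = -75.0011°
θ_1 = β − ψ = 30.0011°
θ_3 = φ − θ_1 − θ_2 = 120.0011° (wrapped to (-180°,180°])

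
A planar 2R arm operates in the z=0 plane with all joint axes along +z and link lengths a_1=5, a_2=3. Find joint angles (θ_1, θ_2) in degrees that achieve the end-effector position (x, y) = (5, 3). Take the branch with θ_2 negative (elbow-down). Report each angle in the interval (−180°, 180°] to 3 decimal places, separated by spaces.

cos θ_2 = (34.0000−5²−3²)/(2·5·3) = 0.0000; θ_2 = -90.0000° (elbow-down)
β = atan2(3.0000,5.0000) = 30.9638°; ψ = atan2(-3.0000,5.0000) = -30.9638°
θ_1 = β − ψ = 61.9275°

61.928 -90.000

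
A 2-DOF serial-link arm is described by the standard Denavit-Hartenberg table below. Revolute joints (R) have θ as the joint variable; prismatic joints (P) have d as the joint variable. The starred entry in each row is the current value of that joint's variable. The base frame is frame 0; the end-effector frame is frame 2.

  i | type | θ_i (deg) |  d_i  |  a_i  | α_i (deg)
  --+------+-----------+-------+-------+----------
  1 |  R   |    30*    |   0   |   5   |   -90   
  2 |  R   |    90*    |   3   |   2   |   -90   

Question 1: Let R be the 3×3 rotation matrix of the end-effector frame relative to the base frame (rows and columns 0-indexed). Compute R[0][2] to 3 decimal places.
-0.866

End-effector z-axis (col 2 of R) = (-0.8660,-0.5000,-0.0000)
R[0][2] = -0.8660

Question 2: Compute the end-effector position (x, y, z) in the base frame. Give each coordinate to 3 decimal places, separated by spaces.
after link 1: o_1 = (4.3301, 2.5000, 0.0000)
after link 2: o_2 = (2.8301, 5.0981, -2.0000)

2.830 5.098 -2.000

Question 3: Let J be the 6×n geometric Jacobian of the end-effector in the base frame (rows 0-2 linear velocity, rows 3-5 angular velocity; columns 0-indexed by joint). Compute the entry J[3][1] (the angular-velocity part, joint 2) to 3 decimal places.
-0.500

axis z_1 = (-0.5000,0.8660,0.0000); lever o_n−o_1 = (-1.5000,2.5981,-2.0000)
cross product → J_v[:, 1] = (-1.7321,-1.0000,-0.0000)
J_ω[:, 1] = z_1
entry J[3][1] = -0.5000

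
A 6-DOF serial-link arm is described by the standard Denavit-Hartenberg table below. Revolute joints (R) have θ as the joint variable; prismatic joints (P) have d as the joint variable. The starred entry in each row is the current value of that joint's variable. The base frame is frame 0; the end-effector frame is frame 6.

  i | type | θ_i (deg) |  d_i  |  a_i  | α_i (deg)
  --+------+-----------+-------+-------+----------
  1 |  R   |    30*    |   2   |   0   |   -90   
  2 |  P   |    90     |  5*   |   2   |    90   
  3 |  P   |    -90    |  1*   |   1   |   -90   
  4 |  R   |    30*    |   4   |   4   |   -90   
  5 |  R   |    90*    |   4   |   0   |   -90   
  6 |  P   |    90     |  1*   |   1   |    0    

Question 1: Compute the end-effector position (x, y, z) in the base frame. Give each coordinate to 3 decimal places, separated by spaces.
-4.134 0.964 -4.000

after link 1: o_1 = (0.0000, 0.0000, 2.0000)
after link 2: o_2 = (-2.5000, 4.3301, 0.0000)
after link 3: o_3 = (-1.1340, 3.9641, 0.0000)
after link 4: o_4 = (-1.1340, -0.0359, -4.0000)
after link 5: o_5 = (-5.1340, -0.0359, -4.0000)
after link 6: o_6 = (-4.1340, 0.9641, -4.0000)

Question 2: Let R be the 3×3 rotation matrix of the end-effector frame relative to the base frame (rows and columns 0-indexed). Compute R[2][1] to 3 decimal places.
End-effector y-axis (col 1 of R) = (0.0000,0.0000,-1.0000)
R[2][1] = -1.0000

-1.000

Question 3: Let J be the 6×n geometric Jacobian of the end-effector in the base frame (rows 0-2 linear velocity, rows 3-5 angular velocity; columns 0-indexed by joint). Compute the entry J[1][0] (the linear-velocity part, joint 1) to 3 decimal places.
-4.134

axis z_0 = ẑ; lever o_n−o_0 = (-4.1340,0.9641,-4.0000)
cross product → J_v[:, 0] = (-0.9641,-4.1340,0.0000)
J_ω[:, 0] = z_0
entry J[1][0] = -4.1340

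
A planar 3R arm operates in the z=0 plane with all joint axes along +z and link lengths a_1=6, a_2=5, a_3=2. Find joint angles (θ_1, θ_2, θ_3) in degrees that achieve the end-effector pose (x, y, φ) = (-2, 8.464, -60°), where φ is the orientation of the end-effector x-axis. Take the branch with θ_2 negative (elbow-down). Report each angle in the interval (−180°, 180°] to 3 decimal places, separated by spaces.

120.002 -30.004 -149.998

wrist centre = target − a_3·(cos φ, sin φ) = (-3.0000, 10.1961)
cos θ_2 = (112.9595−6²−5²)/(2·6·5) = 0.8660; θ_2 = -30.0040° (elbow-down)
β = atan2(10.1961,-3.0000) = 106.3955°; ψ = atan2(-2.5003,10.3300) = -13.6064°
θ_1 = β − ψ = 120.0019°
θ_3 = φ − θ_1 − θ_2 = -149.9980° (wrapped to (-180°,180°])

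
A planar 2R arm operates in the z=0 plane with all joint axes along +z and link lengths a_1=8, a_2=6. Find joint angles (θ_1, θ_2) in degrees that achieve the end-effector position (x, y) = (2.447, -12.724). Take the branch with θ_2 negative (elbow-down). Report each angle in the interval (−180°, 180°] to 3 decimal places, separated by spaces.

cos θ_2 = (167.8880−8²−6²)/(2·8·6) = 0.7072; θ_2 = -44.9952° (elbow-down)
β = atan2(-12.7240,2.4470) = -79.1141°; ψ = atan2(-4.2423,12.2430) = -19.1115°
θ_1 = β − ψ = -60.0026°

-60.003 -44.995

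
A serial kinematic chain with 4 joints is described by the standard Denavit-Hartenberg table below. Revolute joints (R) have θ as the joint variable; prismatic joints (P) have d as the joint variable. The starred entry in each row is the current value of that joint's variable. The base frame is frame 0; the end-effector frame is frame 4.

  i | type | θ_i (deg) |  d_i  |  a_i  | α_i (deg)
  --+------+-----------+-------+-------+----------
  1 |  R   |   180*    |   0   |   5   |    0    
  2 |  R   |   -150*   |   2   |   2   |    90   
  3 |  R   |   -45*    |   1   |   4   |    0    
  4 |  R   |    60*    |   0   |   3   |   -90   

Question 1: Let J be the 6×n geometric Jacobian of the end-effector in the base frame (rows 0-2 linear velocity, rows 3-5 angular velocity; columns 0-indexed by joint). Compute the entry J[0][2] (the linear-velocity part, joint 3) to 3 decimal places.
axis z_2 = (0.5000,-0.8660,0.0000); lever o_n−o_2 = (5.4590,1.9971,-2.0520)
cross product → J_v[:, 2] = (1.7771,1.0260,5.7262)
J_ω[:, 2] = z_2
entry J[0][2] = 1.7771

1.777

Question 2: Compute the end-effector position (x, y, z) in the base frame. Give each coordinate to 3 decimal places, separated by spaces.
after link 1: o_1 = (-5.0000, 0.0000, 0.0000)
after link 2: o_2 = (-3.2679, 1.0000, 2.0000)
after link 3: o_3 = (-0.3185, 1.5482, -0.8284)
after link 4: o_4 = (2.1911, 2.9971, -0.0520)

2.191 2.997 -0.052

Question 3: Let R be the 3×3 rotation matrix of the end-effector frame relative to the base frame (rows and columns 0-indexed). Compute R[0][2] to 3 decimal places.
End-effector z-axis (col 2 of R) = (-0.2241,-0.1294,0.9659)
R[0][2] = -0.2241

-0.224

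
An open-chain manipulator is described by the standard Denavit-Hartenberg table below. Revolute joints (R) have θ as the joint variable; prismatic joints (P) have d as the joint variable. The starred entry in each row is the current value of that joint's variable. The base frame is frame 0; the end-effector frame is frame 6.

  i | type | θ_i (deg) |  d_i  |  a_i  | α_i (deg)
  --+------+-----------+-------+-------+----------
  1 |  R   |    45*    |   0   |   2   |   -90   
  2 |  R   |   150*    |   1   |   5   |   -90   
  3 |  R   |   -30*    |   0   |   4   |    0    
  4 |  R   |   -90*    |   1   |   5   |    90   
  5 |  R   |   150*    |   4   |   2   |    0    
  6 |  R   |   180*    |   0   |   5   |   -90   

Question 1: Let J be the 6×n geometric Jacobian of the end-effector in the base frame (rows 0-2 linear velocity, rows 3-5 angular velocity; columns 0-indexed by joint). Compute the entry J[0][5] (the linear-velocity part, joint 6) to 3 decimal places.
axis z_5 = (0.8839,0.1768,0.4330); lever o_n−o_5 = (-0.4419,4.8614,-1.0825)
cross product → J_v[:, 5] = (-2.2964,0.7655,4.3750)
J_ω[:, 5] = z_5
entry J[0][5] = -2.2964

-2.296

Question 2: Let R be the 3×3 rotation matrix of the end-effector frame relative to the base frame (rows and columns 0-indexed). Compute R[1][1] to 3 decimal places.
End-effector y-axis (col 1 of R) = (-0.8839,-0.1768,-0.4330)
R[1][1] = -0.1768

-0.177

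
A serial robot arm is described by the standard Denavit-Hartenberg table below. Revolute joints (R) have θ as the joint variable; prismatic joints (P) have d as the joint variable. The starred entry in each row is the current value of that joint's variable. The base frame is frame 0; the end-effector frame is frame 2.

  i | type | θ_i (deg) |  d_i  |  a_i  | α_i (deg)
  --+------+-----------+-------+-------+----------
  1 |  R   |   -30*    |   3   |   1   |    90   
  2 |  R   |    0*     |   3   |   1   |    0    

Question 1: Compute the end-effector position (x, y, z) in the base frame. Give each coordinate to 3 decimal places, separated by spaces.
after link 1: o_1 = (0.8660, -0.5000, 3.0000)
after link 2: o_2 = (0.2321, -3.5981, 3.0000)

0.232 -3.598 3.000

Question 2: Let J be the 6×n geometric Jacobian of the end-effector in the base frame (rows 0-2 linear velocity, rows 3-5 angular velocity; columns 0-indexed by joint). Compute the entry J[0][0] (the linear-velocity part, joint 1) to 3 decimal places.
axis z_0 = ẑ; lever o_n−o_0 = (0.2321,-3.5981,3.0000)
cross product → J_v[:, 0] = (3.5981,0.2321,-0.0000)
J_ω[:, 0] = z_0
entry J[0][0] = 3.5981

3.598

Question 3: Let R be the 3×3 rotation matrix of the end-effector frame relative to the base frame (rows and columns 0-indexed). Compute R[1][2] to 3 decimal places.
End-effector z-axis (col 2 of R) = (-0.5000,-0.8660,0.0000)
R[1][2] = -0.8660

-0.866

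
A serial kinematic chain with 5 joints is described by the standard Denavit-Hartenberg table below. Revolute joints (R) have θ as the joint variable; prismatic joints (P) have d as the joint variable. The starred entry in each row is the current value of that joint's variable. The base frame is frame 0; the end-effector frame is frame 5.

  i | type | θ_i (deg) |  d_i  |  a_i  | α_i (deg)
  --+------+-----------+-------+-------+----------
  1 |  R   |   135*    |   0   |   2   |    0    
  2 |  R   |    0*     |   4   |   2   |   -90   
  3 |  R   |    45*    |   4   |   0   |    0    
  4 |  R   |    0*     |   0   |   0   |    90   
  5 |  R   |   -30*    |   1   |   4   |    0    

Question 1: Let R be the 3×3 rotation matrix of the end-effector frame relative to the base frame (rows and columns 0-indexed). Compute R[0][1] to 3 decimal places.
-0.862

End-effector y-axis (col 1 of R) = (-0.8624,-0.3624,-0.3536)
R[0][1] = -0.8624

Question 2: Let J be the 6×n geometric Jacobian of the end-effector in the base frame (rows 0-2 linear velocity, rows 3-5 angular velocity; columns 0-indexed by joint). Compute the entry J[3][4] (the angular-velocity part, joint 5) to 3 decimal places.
-0.500

axis z_4 = (-0.5000,0.5000,0.7071); lever o_n−o_4 = (-0.8178,3.6463,-1.7424)
cross product → J_v[:, 4] = (-3.4495,-1.4495,-1.4142)
J_ω[:, 4] = z_4
entry J[3][4] = -0.5000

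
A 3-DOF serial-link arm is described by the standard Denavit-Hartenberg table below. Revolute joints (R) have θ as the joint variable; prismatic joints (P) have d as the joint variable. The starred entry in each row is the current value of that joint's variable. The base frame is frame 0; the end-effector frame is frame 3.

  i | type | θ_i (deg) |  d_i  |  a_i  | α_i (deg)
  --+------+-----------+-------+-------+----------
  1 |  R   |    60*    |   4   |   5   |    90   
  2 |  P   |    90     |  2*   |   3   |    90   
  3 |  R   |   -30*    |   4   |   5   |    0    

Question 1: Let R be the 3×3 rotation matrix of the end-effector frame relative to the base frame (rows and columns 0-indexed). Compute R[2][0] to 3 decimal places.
0.866

End-effector x-axis (col 0 of R) = (-0.4330,0.2500,0.8660)
R[2][0] = 0.8660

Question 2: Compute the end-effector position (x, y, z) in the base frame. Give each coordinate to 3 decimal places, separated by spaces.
4.067 8.044 11.330

after link 1: o_1 = (2.5000, 4.3301, 4.0000)
after link 2: o_2 = (4.2321, 3.3301, 7.0000)
after link 3: o_3 = (4.0670, 8.0442, 11.3301)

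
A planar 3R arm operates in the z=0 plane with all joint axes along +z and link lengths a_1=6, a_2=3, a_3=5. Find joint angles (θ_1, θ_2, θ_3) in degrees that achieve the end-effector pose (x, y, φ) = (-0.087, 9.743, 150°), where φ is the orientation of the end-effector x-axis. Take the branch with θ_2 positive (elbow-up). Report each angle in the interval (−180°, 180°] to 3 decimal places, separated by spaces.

45.005 44.979 60.016

wrist centre = target − a_3·(cos φ, sin φ) = (4.2431, 7.2430)
cos θ_2 = (70.4652−6²−3²)/(2·6·3) = 0.7074; θ_2 = 44.9790° (elbow-up)
β = atan2(7.2430,4.2431) = 59.6372°; ψ = atan2(2.1205,8.1221) = 14.6323°
θ_1 = β − ψ = 45.0049°
θ_3 = φ − θ_1 − θ_2 = 60.0162° (wrapped to (-180°,180°])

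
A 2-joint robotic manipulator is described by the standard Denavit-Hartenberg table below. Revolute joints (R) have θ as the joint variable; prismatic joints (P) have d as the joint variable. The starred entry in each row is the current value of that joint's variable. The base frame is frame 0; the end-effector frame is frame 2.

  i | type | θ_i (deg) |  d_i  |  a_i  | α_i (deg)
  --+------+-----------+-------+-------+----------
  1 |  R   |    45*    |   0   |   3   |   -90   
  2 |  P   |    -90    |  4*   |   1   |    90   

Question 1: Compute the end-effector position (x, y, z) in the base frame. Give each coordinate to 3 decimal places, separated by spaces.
-0.707 4.950 1.000

after link 1: o_1 = (2.1213, 2.1213, 0.0000)
after link 2: o_2 = (-0.7071, 4.9497, 1.0000)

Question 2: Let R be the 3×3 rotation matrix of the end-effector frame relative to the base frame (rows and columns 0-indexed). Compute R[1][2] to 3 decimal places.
-0.707

End-effector z-axis (col 2 of R) = (-0.7071,-0.7071,0.0000)
R[1][2] = -0.7071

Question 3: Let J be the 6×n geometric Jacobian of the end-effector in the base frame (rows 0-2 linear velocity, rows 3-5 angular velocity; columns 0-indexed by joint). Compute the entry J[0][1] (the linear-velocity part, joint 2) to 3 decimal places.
-0.707

prismatic axis z_1 = (-0.7071,0.7071,0.0000)
J_v[:, 1] = z_1; J_ω[:, 1] = (0,0,0)
entry J[0][1] = -0.7071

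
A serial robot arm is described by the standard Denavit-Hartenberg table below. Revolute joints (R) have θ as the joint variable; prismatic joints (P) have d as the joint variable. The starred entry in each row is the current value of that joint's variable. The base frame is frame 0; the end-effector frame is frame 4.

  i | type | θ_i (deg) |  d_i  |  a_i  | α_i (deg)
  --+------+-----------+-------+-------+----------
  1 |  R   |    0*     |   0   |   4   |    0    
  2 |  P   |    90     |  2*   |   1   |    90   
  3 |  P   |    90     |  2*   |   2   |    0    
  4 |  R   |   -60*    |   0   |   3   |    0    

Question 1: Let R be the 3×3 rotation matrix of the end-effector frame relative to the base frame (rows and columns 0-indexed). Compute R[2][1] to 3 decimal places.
End-effector y-axis (col 1 of R) = (-0.0000,-0.5000,0.8660)
R[2][1] = 0.8660

0.866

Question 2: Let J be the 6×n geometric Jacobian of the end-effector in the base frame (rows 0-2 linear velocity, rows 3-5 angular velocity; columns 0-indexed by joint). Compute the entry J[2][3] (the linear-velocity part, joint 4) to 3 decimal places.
axis z_3 = (1.0000,-0.0000,0.0000); lever o_n−o_3 = (0.0000,2.5981,1.5000)
cross product → J_v[:, 3] = (-0.0000,-1.5000,2.5981)
J_ω[:, 3] = z_3
entry J[2][3] = 2.5981

2.598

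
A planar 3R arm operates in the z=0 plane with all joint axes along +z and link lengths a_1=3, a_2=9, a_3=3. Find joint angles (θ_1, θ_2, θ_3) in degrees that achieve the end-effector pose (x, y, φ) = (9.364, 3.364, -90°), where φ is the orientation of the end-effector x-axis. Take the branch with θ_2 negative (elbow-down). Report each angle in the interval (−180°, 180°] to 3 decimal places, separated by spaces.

wrist centre = target − a_3·(cos φ, sin φ) = (9.3640, 6.3640)
cos θ_2 = (128.1850−3²−9²)/(2·3·9) = 0.7071; θ_2 = -44.9982° (elbow-down)
β = atan2(6.3640,9.3640) = 34.2010°; ψ = atan2(-6.3638,9.3642) = -34.1995°
θ_1 = β − ψ = 68.4005°
θ_3 = φ − θ_1 − θ_2 = -113.4023° (wrapped to (-180°,180°])

68.400 -44.998 -113.402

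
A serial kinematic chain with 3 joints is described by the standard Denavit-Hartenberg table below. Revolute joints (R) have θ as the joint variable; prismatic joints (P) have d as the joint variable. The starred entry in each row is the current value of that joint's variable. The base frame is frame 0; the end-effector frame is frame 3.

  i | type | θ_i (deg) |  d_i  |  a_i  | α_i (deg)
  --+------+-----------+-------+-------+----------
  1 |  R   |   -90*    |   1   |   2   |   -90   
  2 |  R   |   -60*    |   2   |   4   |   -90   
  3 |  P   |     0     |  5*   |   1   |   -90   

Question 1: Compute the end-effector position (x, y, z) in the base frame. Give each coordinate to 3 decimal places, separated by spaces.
after link 1: o_1 = (0.0000, -2.0000, 1.0000)
after link 2: o_2 = (2.0000, -4.0000, 4.4641)
after link 3: o_3 = (2.0000, -8.8301, 2.8301)

2.000 -8.830 2.830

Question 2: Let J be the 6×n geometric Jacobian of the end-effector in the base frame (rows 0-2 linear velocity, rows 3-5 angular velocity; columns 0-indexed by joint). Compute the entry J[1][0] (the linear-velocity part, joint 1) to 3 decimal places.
axis z_0 = ẑ; lever o_n−o_0 = (2.0000,-8.8301,2.8301)
cross product → J_v[:, 0] = (8.8301,2.0000,-0.0000)
J_ω[:, 0] = z_0
entry J[1][0] = 2.0000

2.000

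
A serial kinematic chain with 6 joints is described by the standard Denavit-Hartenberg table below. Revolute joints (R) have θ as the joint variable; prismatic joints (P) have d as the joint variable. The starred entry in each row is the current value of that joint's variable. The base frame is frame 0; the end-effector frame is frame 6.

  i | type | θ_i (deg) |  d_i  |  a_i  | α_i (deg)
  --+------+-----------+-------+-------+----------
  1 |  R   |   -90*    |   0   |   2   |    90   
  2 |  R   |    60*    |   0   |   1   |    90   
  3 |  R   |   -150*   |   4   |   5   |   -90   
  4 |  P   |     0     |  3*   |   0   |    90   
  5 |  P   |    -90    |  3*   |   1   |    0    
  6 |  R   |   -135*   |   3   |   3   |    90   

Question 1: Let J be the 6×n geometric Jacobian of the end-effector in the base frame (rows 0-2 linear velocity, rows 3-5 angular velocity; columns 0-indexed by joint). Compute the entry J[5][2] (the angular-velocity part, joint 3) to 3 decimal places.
axis z_2 = (-0.0000,-0.8660,-0.5000); lever o_n−o_2 = (5.0085,-8.4441,-5.3744)
cross product → J_v[:, 2] = (0.4323,-2.5043,4.3375)
J_ω[:, 2] = z_2
entry J[5][2] = -0.5000

-0.500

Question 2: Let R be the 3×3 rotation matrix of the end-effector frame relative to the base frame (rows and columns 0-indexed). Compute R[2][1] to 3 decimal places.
-0.500

End-effector y-axis (col 1 of R) = (-0.0000,-0.8660,-0.5000)
R[2][1] = -0.5000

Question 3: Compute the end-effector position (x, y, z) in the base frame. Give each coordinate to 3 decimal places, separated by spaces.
5.009 -10.944 -4.508

after link 1: o_1 = (0.0000, -2.0000, 0.0000)
after link 2: o_2 = (0.0000, -2.5000, 0.8660)
after link 3: o_3 = (2.5000, -3.7990, -4.8840)
after link 4: o_4 = (5.0981, -4.5490, -3.5849)
after link 5: o_5 = (4.2321, -6.8971, -5.5179)
after link 6: o_6 = (5.0085, -10.9441, -4.5084)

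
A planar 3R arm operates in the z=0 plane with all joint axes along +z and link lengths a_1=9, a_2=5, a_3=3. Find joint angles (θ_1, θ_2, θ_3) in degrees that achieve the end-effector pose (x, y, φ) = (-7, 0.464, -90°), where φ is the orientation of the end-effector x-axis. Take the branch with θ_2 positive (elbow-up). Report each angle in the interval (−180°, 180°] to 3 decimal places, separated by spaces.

120.001 120.001 29.999

wrist centre = target − a_3·(cos φ, sin φ) = (-7.0000, 3.4640)
cos θ_2 = (60.9993−9²−5²)/(2·9·5) = -0.5000; θ_2 = 120.0005° (elbow-up)
β = atan2(3.4640,-7.0000) = 153.6712°; ψ = atan2(4.3301,6.5000) = 33.6705°
θ_1 = β − ψ = 120.0006°
θ_3 = φ − θ_1 − θ_2 = 29.9988° (wrapped to (-180°,180°])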